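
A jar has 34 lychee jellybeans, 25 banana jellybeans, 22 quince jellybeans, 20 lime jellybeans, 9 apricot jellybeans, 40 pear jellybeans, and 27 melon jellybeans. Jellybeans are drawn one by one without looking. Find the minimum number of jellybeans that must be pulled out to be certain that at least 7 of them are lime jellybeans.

164

In the worst case for collecting lime jellybeans, every non-lime jellybean comes out first.
There are 34 + 25 + 22 + 9 + 40 + 27 = 157 non-lime jellybeans altogether.
After those, each further jellybean must be lime, so 157 + 7 = 164 draws guarantee 7 lime jellybeans.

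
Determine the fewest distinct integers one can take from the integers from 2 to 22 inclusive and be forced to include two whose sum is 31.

15

A set avoiding the sum 31 can contain at most one of each pair {x, 31−x}, plus the 7 elements whose complement lies outside the range.
The integers 2, …, 15 (14 of them) are such a set: any two sum to at least 2+3 = 5 and at most 14+15 = 29 < 31.
Any 15th integer completes one of the 7 pairs, so 15 choices force a sum of 31.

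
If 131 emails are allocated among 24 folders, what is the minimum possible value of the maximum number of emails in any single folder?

The 24 folders are the holes and the 131 emails are the pigeons.
If every folder held at most 5 emails, the total would be at most 24 × 5 = 120, which is less than 131.
So some folder holds at least ⌈131/24⌉ = 6 emails.

6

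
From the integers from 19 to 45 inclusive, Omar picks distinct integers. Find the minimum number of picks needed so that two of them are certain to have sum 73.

Group the elements by complementary pair {x, 73−x}: {28,45}, {29,44}, {30,43}, …, giving 9 two-element pairs and 9 integers whose partner 73−x falls outside [19,45].
Treating each of those 18 groups as a pigeonhole, one can pick one integer per group — 18 integers — with no two summing to 73.
The 19th integer lands in an occupied pair, forcing a sum of 73.

19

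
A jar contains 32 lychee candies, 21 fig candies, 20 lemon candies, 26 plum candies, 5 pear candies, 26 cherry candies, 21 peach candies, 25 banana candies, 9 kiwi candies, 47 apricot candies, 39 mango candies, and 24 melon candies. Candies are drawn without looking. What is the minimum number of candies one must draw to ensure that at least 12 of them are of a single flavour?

125

An adversary could hand out at most 11 candies per flavour (pear, kiwi run out sooner): 11 + 11 + 11 + 11 + 5 + 11 + 11 + 11 + 9 + 11 + 11 + 11 = 124 candies and still no flavour has 12.
By the pigeonhole principle, one more candy lands in a flavour already at 11, so 125 draws are enough and 124 are not.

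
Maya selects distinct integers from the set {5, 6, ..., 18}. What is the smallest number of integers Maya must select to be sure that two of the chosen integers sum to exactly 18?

Group the elements by complementary pair {x, 18−x}: {5,13}, {6,12}, {7,11}, …, giving 4 two-element pairs, the single value 9 (it cannot pair with itself since the integers are distinct), and 5 integers whose partner 18−x falls outside [5,18].
Treating each of those 10 groups as a pigeonhole, one can pick one integer per group — 10 integers — with no two summing to 18.
The 11th integer lands in an occupied pair, forcing a sum of 18.

11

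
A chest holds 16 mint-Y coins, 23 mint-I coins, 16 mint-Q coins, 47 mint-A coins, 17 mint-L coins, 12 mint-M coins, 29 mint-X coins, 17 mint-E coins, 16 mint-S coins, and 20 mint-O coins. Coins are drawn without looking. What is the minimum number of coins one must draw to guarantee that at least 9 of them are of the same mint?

81

By pigeonhole, put each drawn coin into a box by mint. The largest draw with every box below 9 takes min(count, 8) from each mint.
Σ min(cᵢ, 8) = 8 + 8 + 8 + 8 + 8 + 8 + 8 + 8 + 8 + 8 = 80.
Draw number 80 + 1 = 81 must push one box to 9.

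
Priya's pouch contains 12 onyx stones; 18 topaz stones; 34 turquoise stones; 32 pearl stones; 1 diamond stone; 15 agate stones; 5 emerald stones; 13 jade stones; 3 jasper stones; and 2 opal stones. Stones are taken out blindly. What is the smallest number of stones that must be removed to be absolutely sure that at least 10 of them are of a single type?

66

By the pigeonhole principle, put each drawn stone into a box by type. The largest draw with every box below 10 takes min(count, 9) from each type; types with fewer than 9 contribute all they have.
Σ min(cᵢ, 9) = 9 + 9 + 9 + 9 + 1 + 9 + 5 + 9 + 3 + 2 = 65.
Draw number 65 + 1 = 66 must push one box to 10.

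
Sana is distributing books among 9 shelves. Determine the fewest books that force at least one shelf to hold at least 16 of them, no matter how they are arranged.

136

With 135 books one could put exactly 15 in each of the 9 shelves, and no shelf would reach 16.
One more book must land in a shelf that already has 15, giving it 16.
So 9 × 15 + 1 = 136 books are required.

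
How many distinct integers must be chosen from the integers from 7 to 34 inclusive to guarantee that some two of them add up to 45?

17

A set avoiding the sum 45 can contain at most one of each pair {x, 45−x}, plus the 4 elements whose complement lies outside the range.
The integers 7, …, 22 (16 of them) are such a set: any two sum to at least 7+8 = 15 and at most 21+22 = 43 < 45.
By pigeonhole, any 17th integer completes one of the 12 pairs, so 17 choices force a sum of 45.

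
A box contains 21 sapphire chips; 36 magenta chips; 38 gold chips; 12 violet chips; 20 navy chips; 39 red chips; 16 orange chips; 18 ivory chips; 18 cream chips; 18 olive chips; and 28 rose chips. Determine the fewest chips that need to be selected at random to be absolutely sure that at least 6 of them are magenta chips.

In the worst case for collecting magenta chips, every non-magenta chip comes out first.
There are 21 + 38 + 12 + 20 + 39 + 16 + 18 + 18 + 18 + 28 = 228 non-magenta chips altogether.
After those, each further chip must be magenta, so 228 + 6 = 234 draws guarantee 6 magenta chips.

234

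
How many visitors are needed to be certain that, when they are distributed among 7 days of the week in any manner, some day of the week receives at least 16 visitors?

106

With 105 visitors one could put exactly 15 in each of the 7 days of the week, and no day of the week would reach 16.
One more visitor must land in a day of the week that already has 15, giving it 16.
So 7 × 15 + 1 = 106 visitors are required.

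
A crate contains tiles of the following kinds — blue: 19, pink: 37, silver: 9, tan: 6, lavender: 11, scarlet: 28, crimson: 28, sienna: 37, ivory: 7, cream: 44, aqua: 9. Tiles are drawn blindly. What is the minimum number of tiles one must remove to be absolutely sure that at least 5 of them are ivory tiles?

In the worst case for collecting ivory tiles, every non-ivory tile comes out first.
There are 19 + 37 + 9 + 6 + 11 + 28 + 28 + 37 + 44 + 9 = 228 non-ivory tiles altogether.
After those, each further tile must be ivory, so 228 + 5 = 233 draws guarantee 5 ivory tiles.

233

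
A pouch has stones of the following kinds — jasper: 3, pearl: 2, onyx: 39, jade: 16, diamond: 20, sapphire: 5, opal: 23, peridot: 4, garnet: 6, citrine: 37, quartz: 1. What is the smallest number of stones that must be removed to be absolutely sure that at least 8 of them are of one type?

57

An adversary could hand out at most 7 stones per type (6 types run out sooner): 3 + 2 + 7 + 7 + 7 + 5 + 7 + 4 + 6 + 7 + 1 = 56 stones and still no type has 8.
By pigeonhole, one more stone lands in a type already at 7, so 57 draws are enough and 56 are not.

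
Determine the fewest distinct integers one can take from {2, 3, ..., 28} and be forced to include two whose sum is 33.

Two chosen integers sum to 33 exactly when both halves of some pair {x, 33−x} with 5 ≤ x ≤ 33−x ≤ 28 are chosen — 12 such pairs.
The remaining 3 elements (those with no distinct partner in range) can never complete a 33-sum, so the worst case takes all of them and one from each pair: 3 + 12 = 15.
The 16th integer has to be the second member of some pair, so 15 + 1 = 16.

16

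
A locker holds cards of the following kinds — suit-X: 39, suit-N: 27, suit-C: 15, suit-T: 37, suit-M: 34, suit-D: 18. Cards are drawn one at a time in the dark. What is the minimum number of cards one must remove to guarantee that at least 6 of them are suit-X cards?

137

In the worst case for collecting suit-X cards, every non-suit-X card comes out first.
There are 27 + 15 + 37 + 34 + 18 = 131 non-suit-X cards altogether.
After those, each further card must be suit-X, so 131 + 6 = 137 draws guarantee 6 suit-X cards.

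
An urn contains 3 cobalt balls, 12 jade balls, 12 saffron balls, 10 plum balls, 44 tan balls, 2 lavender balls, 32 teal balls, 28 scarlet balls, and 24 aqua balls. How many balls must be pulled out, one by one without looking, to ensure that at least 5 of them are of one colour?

34

Put each drawn ball into a box by colour. The largest draw with every box below 5 takes min(count, 4) from each colour; colours with fewer than 4 contribute all they have.
Σ min(cᵢ, 4) = 3 + 4 + 4 + 4 + 4 + 2 + 4 + 4 + 4 = 33.
Draw number 33 + 1 = 34 must push one box to 5.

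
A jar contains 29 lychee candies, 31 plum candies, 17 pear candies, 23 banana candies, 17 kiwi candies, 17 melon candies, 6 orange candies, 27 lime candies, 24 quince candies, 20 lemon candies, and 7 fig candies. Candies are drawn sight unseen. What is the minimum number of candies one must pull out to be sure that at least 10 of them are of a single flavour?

95

An adversary could hand out at most 9 candies per flavour (orange, fig run out sooner): 9 + 9 + 9 + 9 + 9 + 9 + 6 + 9 + 9 + 9 + 7 = 94 candies and still no flavour has 10.
One more candy lands in a flavour already at 9, so 95 draws are enough and 94 are not.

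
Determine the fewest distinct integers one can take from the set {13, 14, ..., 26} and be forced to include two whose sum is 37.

Two chosen integers sum to 37 exactly when both halves of some pair {x, 37−x} with 13 ≤ x ≤ 37−x ≤ 24 are chosen — 6 such pairs.
The remaining 2 elements (those with no distinct partner in range) can never complete a 37-sum, so the worst case takes all of them and one from each pair: 2 + 6 = 8.
Pigeonhole: the 9th integer has to be the second member of some pair, so 8 + 1 = 9.

9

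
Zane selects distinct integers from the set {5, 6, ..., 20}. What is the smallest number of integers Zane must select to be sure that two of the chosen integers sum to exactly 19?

Two chosen integers sum to 19 exactly when both halves of some pair {x, 19−x} with 5 ≤ x ≤ 19−x ≤ 14 are chosen — 5 such pairs.
The remaining 6 elements (those with no distinct partner in range) can never complete a 19-sum, so the worst case takes all of them and one from each pair: 6 + 5 = 11.
The 12th integer has to be the second member of some pair, so 11 + 1 = 12.

12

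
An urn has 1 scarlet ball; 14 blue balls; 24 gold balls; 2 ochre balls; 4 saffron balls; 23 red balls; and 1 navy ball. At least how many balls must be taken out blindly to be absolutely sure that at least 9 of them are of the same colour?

By the pigeonhole principle, put each drawn ball into a box by colour. The largest draw with every box below 9 takes min(count, 8) from each colour; colours with fewer than 8 contribute all they have.
Σ min(cᵢ, 8) = 1 + 8 + 8 + 2 + 4 + 8 + 1 = 32.
Draw number 32 + 1 = 33 must push one box to 9.

33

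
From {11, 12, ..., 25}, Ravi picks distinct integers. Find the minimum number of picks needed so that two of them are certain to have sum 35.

9

Two chosen integers sum to 35 exactly when both halves of some pair {x, 35−x} with 11 ≤ x ≤ 35−x ≤ 24 are chosen — 7 such pairs.
The remaining 1 element (those with no distinct partner in range) can never complete a 35-sum, so the worst case takes all of them and one from each pair: 1 + 7 = 8.
By pigeonhole, the 9th integer has to be the second member of some pair, so 8 + 1 = 9.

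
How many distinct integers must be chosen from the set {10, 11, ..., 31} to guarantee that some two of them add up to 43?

Two chosen integers sum to 43 exactly when both halves of some pair {x, 43−x} with 12 ≤ x ≤ 43−x ≤ 31 are chosen — 10 such pairs.
The remaining 2 elements (those with no distinct partner in range) can never complete a 43-sum, so the worst case takes all of them and one from each pair: 2 + 10 = 12.
By pigeonhole, the 13th integer has to be the second member of some pair, so 12 + 1 = 13.

13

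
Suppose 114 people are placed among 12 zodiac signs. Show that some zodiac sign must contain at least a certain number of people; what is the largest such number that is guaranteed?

The 12 zodiac signs are the holes and the 114 people are the pigeons.
If every zodiac sign held at most 9 people, the total would be at most 12 × 9 = 108, which is less than 114.
So some zodiac sign holds at least ⌈114/12⌉ = 10 people.

10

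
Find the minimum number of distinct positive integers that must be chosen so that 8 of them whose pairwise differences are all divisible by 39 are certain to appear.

Integers whose pairwise differences are multiples of 39 are exactly those sharing a remainder mod 39. The 39 residue classes mod 39 are the pigeonholes.
With 273 integers one could put 7 in each residue class and have no class reach 8.
The 274th integer pushes some class to 8, so 39·7 + 1 = 274.

274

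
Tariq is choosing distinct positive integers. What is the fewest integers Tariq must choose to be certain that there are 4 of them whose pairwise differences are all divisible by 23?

70

Integers whose pairwise differences are multiples of 23 are exactly those sharing a remainder mod 23. By the pigeonhole principle, the 23 residue classes mod 23 are the pigeonholes.
With 69 integers one could put 3 in each residue class and have no class reach 4.
The 70th integer pushes some class to 4, so 23·3 + 1 = 70.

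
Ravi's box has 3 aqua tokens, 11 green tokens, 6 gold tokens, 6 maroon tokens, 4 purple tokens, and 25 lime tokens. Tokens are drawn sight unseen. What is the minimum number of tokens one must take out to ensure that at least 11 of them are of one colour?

By pigeonhole, put each drawn token into a box by colour. The largest draw with every box below 11 takes min(count, 10) from each colour; colours with fewer than 10 contribute all they have.
Σ min(cᵢ, 10) = 3 + 10 + 6 + 6 + 4 + 10 = 39.
Draw number 39 + 1 = 40 must push one box to 11.

40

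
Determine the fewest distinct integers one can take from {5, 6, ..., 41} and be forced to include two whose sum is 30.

28

Group the elements by complementary pair {x, 30−x}: {5,25}, {6,24}, {7,23}, …, giving 10 two-element pairs, the single value 15 (it cannot pair with itself since the integers are distinct), and 16 integers whose partner 30−x falls outside [5,41].
By pigeonhole, treating each of those 27 groups as a pigeonhole, one can pick one integer per group — 27 integers — with no two summing to 30.
The 28th integer lands in an occupied pair, forcing a sum of 30.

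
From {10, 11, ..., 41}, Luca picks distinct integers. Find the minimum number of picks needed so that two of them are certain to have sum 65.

A set avoiding the sum 65 can contain at most one of each pair {x, 65−x}, plus the 14 elements whose complement lies outside the range.
The integers 10, …, 32 (23 of them) are such a set: any two sum to at least 10+11 = 21 and at most 31+32 = 63 < 65.
Pigeonhole: any 24th integer completes one of the 9 pairs, so 24 choices force a sum of 65.

24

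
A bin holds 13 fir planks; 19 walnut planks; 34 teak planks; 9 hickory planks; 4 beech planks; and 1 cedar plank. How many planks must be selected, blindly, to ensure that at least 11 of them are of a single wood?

45

An adversary could hand out at most 10 planks per wood (hickory, beech, cedar run out sooner): 10 + 10 + 10 + 9 + 4 + 1 = 44 planks and still no wood has 11.
Pigeonhole: one more plank lands in a wood already at 10, so 45 draws are enough and 44 are not.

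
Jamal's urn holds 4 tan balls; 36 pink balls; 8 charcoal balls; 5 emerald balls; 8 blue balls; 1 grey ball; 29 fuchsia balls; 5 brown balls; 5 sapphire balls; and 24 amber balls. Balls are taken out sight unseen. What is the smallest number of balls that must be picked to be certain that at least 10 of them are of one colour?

64

An adversary could hand out at most 9 balls per colour (7 colours run out sooner): 4 + 9 + 8 + 5 + 8 + 1 + 9 + 5 + 5 + 9 = 63 balls and still no colour has 10.
One more ball lands in a colour already at 9, so 64 draws are enough and 63 are not.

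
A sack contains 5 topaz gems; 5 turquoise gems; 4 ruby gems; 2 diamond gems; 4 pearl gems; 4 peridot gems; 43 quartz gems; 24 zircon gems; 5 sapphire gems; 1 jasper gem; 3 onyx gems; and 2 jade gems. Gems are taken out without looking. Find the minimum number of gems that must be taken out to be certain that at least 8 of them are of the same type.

An adversary could hand out at most 7 gems per type (10 types run out sooner): 5 + 5 + 4 + 2 + 4 + 4 + 7 + 7 + 5 + 1 + 3 + 2 = 49 gems and still no type has 8.
One more gem lands in a type already at 7, so 50 draws are enough and 49 are not.

50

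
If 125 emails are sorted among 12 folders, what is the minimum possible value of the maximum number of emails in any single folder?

11

By the pigeonhole principle, the 12 folders are the holes and the 125 emails are the pigeons.
If every folder held at most 10 emails, the total would be at most 12 × 10 = 120, which is less than 125.
So some folder holds at least ⌈125/12⌉ = 11 emails.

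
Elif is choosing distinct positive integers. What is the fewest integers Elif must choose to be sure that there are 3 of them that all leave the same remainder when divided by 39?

79

By the pigeonhole principle, the 39 residue classes mod 39 are the pigeonholes.
With 78 integers one could put 2 in each residue class and have no class reach 3.
The 79th integer pushes some class to 3, so 39·2 + 1 = 79.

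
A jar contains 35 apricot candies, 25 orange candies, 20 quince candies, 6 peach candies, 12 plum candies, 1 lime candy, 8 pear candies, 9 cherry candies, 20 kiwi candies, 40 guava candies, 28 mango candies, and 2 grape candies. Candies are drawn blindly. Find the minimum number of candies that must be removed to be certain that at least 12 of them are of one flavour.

An adversary could hand out at most 11 candies per flavour (5 flavours run out sooner): 11 + 11 + 11 + 6 + 11 + 1 + 8 + 9 + 11 + 11 + 11 + 2 = 103 candies and still no flavour has 12.
By pigeonhole, one more candy lands in a flavour already at 11, so 104 draws are enough and 103 are not.

104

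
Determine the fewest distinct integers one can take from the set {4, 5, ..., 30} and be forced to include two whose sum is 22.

21

Group the elements by complementary pair {x, 22−x}: {4,18}, {5,17}, {6,16}, …, giving 7 two-element pairs, the single value 11 (it cannot pair with itself since the integers are distinct), and 12 integers whose partner 22−x falls outside [4,30].
Pigeonhole: treating each of those 20 groups as a pigeonhole, one can pick one integer per group — 20 integers — with no two summing to 22.
The 21st integer lands in an occupied pair, forcing a sum of 22.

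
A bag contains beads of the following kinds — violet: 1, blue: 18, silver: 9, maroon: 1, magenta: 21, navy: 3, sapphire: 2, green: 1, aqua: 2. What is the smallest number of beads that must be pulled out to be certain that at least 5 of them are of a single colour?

By the pigeonhole principle, put each drawn bead into a box by colour. The largest draw with every box below 5 takes min(count, 4) from each colour; colours with fewer than 4 contribute all they have.
Σ min(cᵢ, 4) = 1 + 4 + 4 + 1 + 4 + 3 + 2 + 1 + 2 = 22.
Draw number 22 + 1 = 23 must push one box to 5.

23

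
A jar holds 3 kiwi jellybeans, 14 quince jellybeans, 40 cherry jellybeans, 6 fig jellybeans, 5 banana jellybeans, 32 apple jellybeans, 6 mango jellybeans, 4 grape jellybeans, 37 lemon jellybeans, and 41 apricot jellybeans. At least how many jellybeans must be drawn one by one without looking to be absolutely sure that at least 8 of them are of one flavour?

The 10 flavours are the holes; the jellybeans drawn are the pigeons.
To avoid 8 of any one flavour, the worst case takes at most 7 of each flavour, or every jellybean of a flavour that has fewer than 7.
That gives 3 + 7 + 7 + 6 + 5 + 7 + 6 + 4 + 7 + 7 = 59 jellybeans with no flavour reaching 8.
The next jellybean forces some flavour to 8, so 59 + 1 = 60.

60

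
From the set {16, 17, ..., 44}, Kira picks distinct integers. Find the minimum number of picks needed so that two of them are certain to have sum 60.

Two chosen integers sum to 60 exactly when both halves of some pair {x, 60−x} with 16 ≤ x ≤ 60−x ≤ 44 are chosen — 14 such pairs.
The remaining 1 element (those with no distinct partner in range) can never complete a 60-sum, so the worst case takes all of them and one from each pair: 1 + 14 = 15.
The 16th integer has to be the second member of some pair, so 15 + 1 = 16.

16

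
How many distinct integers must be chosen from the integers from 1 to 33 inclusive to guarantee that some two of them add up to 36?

19

Group the elements by complementary pair {x, 36−x}: {3,33}, {4,32}, {5,31}, …, giving 15 two-element pairs, the single value 18 (it cannot pair with itself since the integers are distinct), and 2 integers whose partner 36−x falls outside [1,33].
Treating each of those 18 groups as a pigeonhole, one can pick one integer per group — 18 integers — with no two summing to 36.
The 19th integer lands in an occupied pair, forcing a sum of 36.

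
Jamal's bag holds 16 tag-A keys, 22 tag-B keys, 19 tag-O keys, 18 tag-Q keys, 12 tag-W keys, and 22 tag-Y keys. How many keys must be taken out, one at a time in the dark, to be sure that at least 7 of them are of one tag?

Put each drawn key into a box by tag. The largest draw with every box below 7 takes min(count, 6) from each tag.
Σ min(cᵢ, 6) = 6 + 6 + 6 + 6 + 6 + 6 = 36.
Draw number 36 + 1 = 37 must push one box to 7.

37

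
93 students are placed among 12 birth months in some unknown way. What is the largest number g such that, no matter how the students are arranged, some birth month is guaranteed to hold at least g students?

8

By pigeonhole, the 12 birth months are the holes and the 93 students are the pigeons.
If every birth month held at most 7 students, the total would be at most 12 × 7 = 84, which is less than 93.
So some birth month holds at least ⌈93/12⌉ = 8 students.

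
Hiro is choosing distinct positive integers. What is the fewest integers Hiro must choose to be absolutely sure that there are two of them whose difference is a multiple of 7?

8

Integers whose pairwise differences are multiples of 7 are exactly those sharing a remainder mod 7. The 7 residue classes mod 7 are the pigeonholes.
With 7 integers one could put 1 in each residue class and have no class reach 2.
The 8th integer pushes some class to 2, so 7·1 + 1 = 8.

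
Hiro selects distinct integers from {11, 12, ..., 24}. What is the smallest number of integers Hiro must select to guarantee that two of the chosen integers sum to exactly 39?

10

A set avoiding the sum 39 can contain at most one of each pair {x, 39−x}, plus the 4 elements whose complement lies outside the range.
The integers 11, …, 19 (9 of them) are such a set: any two sum to at least 11+12 = 23 and at most 18+19 = 37 < 39.
Any 10th integer completes one of the 5 pairs, so 10 choices force a sum of 39.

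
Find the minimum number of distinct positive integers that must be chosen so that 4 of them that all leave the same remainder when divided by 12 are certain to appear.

37

Pigeonhole: the 12 residue classes mod 12 are the pigeonholes.
With 36 integers one could put 3 in each residue class and have no class reach 4.
The 37th integer pushes some class to 4, so 12·3 + 1 = 37.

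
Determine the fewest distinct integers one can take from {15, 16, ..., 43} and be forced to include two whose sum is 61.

Group the elements by complementary pair {x, 61−x}: {18,43}, {19,42}, {20,41}, …, giving 13 two-element pairs and 3 integers whose partner 61−x falls outside [15,43].
Pigeonhole: treating each of those 16 groups as a pigeonhole, one can pick one integer per group — 16 integers — with no two summing to 61.
The 17th integer lands in an occupied pair, forcing a sum of 61.

17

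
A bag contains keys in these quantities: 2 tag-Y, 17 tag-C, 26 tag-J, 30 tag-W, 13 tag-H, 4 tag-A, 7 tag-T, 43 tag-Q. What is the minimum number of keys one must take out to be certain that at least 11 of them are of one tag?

Put each drawn key into a box by tag. The largest draw with every box below 11 takes min(count, 10) from each tag; tags with fewer than 10 contribute all they have.
Σ min(cᵢ, 10) = 2 + 10 + 10 + 10 + 10 + 4 + 7 + 10 = 63.
Draw number 63 + 1 = 64 must push one box to 11.

64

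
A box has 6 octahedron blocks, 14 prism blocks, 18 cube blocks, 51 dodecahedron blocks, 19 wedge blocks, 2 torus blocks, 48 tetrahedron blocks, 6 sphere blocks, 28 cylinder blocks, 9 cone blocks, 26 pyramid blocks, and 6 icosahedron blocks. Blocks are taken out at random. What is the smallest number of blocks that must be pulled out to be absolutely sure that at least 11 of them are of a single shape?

By pigeonhole, the 12 shapes are the holes; the blocks drawn are the pigeons.
To avoid 11 of any one shape, the worst case takes at most 10 of each shape, or every block of a shape that has fewer than 10.
That gives 6 + 10 + 10 + 10 + 10 + 2 + 10 + 6 + 10 + 9 + 10 + 6 = 99 blocks with no shape reaching 11.
The next block forces some shape to 11, so 99 + 1 = 100.

100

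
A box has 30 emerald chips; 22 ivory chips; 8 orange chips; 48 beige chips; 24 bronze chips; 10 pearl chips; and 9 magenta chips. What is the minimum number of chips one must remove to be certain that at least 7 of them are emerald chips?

128

In the worst case for collecting emerald chips, every non-emerald chip comes out first.
There are 22 + 8 + 48 + 24 + 10 + 9 = 121 non-emerald chips altogether.
After those, each further chip must be emerald, so 121 + 7 = 128 draws guarantee 7 emerald chips.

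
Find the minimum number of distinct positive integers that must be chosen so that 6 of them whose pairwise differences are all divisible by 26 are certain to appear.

Integers whose pairwise differences are multiples of 26 are exactly those sharing a remainder mod 26. Pigeonhole: the 26 residue classes mod 26 are the pigeonholes.
With 130 integers one could put 5 in each residue class and have no class reach 6.
The 131st integer pushes some class to 6, so 26·5 + 1 = 131.

131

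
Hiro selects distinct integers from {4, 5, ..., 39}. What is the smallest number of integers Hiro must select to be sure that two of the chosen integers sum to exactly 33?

24

A set avoiding the sum 33 can contain at most one of each pair {x, 33−x}, plus the 10 elements whose complement lies outside the range.
The integers 17, …, 39 (23 of them) are such a set: any two sum to at least 17+18 = 35 > 33.
Any 24th integer completes one of the 13 pairs, so 24 choices force a sum of 33.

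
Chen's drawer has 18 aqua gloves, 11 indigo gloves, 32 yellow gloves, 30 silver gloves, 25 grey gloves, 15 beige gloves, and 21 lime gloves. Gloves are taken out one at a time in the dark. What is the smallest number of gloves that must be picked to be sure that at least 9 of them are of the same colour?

57

By the pigeonhole principle, the 7 colours are the holes; the gloves drawn are the pigeons.
To avoid 9 of any one colour, the worst case takes at most 8 of each colour.
That gives 8 + 8 + 8 + 8 + 8 + 8 + 8 = 56 gloves with no colour reaching 9.
The next glove forces some colour to 9, so 56 + 1 = 57.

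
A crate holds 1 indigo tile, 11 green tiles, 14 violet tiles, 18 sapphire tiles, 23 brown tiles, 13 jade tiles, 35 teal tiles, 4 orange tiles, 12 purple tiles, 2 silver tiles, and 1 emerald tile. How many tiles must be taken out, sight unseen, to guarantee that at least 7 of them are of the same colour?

Put each drawn tile into a box by colour. The largest draw with every box below 7 takes min(count, 6) from each colour; colours with fewer than 6 contribute all they have.
Σ min(cᵢ, 6) = 1 + 6 + 6 + 6 + 6 + 6 + 6 + 4 + 6 + 2 + 1 = 50.
Draw number 50 + 1 = 51 must push one box to 7.

51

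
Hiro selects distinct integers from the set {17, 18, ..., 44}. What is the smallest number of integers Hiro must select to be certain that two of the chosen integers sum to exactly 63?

Group the elements by complementary pair {x, 63−x}: {19,44}, {20,43}, {21,42}, …, giving 13 two-element pairs and 2 integers whose partner 63−x falls outside [17,44].
By the pigeonhole principle, treating each of those 15 groups as a pigeonhole, one can pick one integer per group — 15 integers — with no two summing to 63.
The 16th integer lands in an occupied pair, forcing a sum of 63.

16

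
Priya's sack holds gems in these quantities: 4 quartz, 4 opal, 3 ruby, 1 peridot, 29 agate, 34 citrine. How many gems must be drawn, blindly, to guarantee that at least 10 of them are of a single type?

An adversary could hand out at most 9 gems per type (4 types run out sooner): 4 + 4 + 3 + 1 + 9 + 9 = 30 gems and still no type has 10.
One more gem lands in a type already at 9, so 31 draws are enough and 30 are not.

31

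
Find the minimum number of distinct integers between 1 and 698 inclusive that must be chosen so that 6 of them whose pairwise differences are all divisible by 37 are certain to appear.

186

Integers whose pairwise differences are multiples of 37 are exactly those sharing a remainder mod 37. The 37 residue classes mod 37 are the pigeonholes.
With 185 integers one could put 5 in each residue class and have no class reach 6.
The 186th integer pushes some class to 6, so 37·5 + 1 = 186.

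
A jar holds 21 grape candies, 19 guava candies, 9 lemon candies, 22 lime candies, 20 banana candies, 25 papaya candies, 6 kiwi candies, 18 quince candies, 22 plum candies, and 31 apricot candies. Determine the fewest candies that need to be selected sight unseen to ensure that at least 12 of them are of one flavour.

By the pigeonhole principle, put each drawn candy into a box by flavour. The largest draw with every box below 12 takes min(count, 11) from each flavour; flavours with fewer than 11 contribute all they have.
Σ min(cᵢ, 11) = 11 + 11 + 9 + 11 + 11 + 11 + 6 + 11 + 11 + 11 = 103.
Draw number 103 + 1 = 104 must push one box to 12.

104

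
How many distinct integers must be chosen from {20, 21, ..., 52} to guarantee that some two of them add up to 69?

A set avoiding the sum 69 can contain at most one of each pair {x, 69−x}, plus the 3 elements whose complement lies outside the range.
The integers 35, …, 52 (18 of them) are such a set: any two sum to at least 35+36 = 71 > 69.
Any 19th integer completes one of the 15 pairs, so 19 choices force a sum of 69.

19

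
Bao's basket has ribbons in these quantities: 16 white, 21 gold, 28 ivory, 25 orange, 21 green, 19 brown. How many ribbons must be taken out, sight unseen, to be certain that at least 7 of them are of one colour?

37

The 6 colours are the holes; the ribbons drawn are the pigeons.
To avoid 7 of any one colour, the worst case takes at most 6 of each colour.
That gives 6 + 6 + 6 + 6 + 6 + 6 = 36 ribbons with no colour reaching 7.
The next ribbon forces some colour to 7, so 36 + 1 = 37.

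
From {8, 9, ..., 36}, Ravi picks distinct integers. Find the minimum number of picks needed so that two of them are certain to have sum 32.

Two chosen integers sum to 32 exactly when both halves of some pair {x, 32−x} with 8 ≤ x ≤ 32−x ≤ 24 are chosen — 8 such pairs.
The remaining 13 elements (those with no distinct partner in range) can never complete a 32-sum, so the worst case takes all of them and one from each pair: 13 + 8 = 21.
By pigeonhole, the 22nd integer has to be the second member of some pair, so 21 + 1 = 22.

22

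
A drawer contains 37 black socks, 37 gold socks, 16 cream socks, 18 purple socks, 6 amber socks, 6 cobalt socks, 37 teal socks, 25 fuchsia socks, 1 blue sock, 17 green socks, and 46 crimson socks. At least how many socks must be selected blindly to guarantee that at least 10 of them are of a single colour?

86

An adversary could hand out at most 9 socks per colour (amber, cobalt, blue run out sooner): 9 + 9 + 9 + 9 + 6 + 6 + 9 + 9 + 1 + 9 + 9 = 85 socks and still no colour has 10.
Pigeonhole: one more sock lands in a colour already at 9, so 86 draws are enough and 85 are not.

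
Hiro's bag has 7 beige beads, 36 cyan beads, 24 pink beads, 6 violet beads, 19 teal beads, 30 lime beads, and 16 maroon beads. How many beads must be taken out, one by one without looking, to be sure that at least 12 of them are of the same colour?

69

Pigeonhole: put each drawn bead into a box by colour. The largest draw with every box below 12 takes min(count, 11) from each colour; colours with fewer than 11 contribute all they have.
Σ min(cᵢ, 11) = 7 + 11 + 11 + 6 + 11 + 11 + 11 = 68.
Draw number 68 + 1 = 69 must push one box to 12.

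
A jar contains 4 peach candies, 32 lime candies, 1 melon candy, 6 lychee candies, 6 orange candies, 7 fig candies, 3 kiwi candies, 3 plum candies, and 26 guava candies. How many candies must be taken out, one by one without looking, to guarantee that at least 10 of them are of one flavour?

Put each drawn candy into a box by flavour. The largest draw with every box below 10 takes min(count, 9) from each flavour; flavours with fewer than 9 contribute all they have.
Σ min(cᵢ, 9) = 4 + 9 + 1 + 6 + 6 + 7 + 3 + 3 + 9 = 48.
Draw number 48 + 1 = 49 must push one box to 10.

49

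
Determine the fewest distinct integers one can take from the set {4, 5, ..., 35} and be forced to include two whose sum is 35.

A set avoiding the sum 35 can contain at most one of each pair {x, 35−x}, plus the 4 elements whose complement lies outside the range.
The integers 18, …, 35 (18 of them) are such a set: any two sum to at least 18+19 = 37 > 35.
Any 19th integer completes one of the 14 pairs, so 19 choices force a sum of 35.

19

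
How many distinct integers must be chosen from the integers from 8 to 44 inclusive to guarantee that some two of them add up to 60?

24

Two chosen integers sum to 60 exactly when both halves of some pair {x, 60−x} with 16 ≤ x ≤ 60−x ≤ 44 are chosen — 14 such pairs.
The remaining 9 elements (those with no distinct partner in range) can never complete a 60-sum, so the worst case takes all of them and one from each pair: 9 + 14 = 23.
By pigeonhole, the 24th integer has to be the second member of some pair, so 23 + 1 = 24.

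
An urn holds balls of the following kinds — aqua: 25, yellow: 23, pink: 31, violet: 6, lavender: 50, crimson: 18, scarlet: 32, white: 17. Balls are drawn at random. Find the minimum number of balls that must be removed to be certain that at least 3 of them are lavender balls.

In the worst case for collecting lavender balls, every non-lavender ball comes out first.
There are 25 + 23 + 31 + 6 + 18 + 32 + 17 = 152 non-lavender balls altogether.
After those, each further ball must be lavender, so 152 + 3 = 155 draws guarantee 3 lavender balls.

155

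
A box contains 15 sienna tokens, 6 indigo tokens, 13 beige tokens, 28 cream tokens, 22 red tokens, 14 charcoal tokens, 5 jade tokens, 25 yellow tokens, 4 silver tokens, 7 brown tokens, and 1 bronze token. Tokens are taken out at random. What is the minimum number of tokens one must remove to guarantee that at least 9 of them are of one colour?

72

By the pigeonhole principle, the 11 colours are the holes; the tokens drawn are the pigeons.
To avoid 9 of any one colour, the worst case takes at most 8 of each colour, or every token of a colour that has fewer than 8.
That gives 8 + 6 + 8 + 8 + 8 + 8 + 5 + 8 + 4 + 7 + 1 = 71 tokens with no colour reaching 9.
The next token forces some colour to 9, so 71 + 1 = 72.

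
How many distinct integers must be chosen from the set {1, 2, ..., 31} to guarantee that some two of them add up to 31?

17

Two chosen integers sum to 31 exactly when both halves of some pair {x, 31−x} with 1 ≤ x ≤ 31−x ≤ 30 are chosen — 15 such pairs.
The remaining 1 element (those with no distinct partner in range) can never complete a 31-sum, so the worst case takes all of them and one from each pair: 1 + 15 = 16.
By the pigeonhole principle, the 17th integer has to be the second member of some pair, so 16 + 1 = 17.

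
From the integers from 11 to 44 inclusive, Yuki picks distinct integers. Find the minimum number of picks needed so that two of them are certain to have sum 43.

24

Two chosen integers sum to 43 exactly when both halves of some pair {x, 43−x} with 11 ≤ x ≤ 43−x ≤ 32 are chosen — 11 such pairs.
The remaining 12 elements (those with no distinct partner in range) can never complete a 43-sum, so the worst case takes all of them and one from each pair: 12 + 11 = 23.
The 24th integer has to be the second member of some pair, so 23 + 1 = 24.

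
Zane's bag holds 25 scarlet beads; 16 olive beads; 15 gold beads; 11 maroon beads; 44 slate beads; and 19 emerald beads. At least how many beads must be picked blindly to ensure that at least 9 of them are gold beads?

In the worst case for collecting gold beads, every non-gold bead comes out first.
There are 25 + 16 + 11 + 44 + 19 = 115 non-gold beads altogether.
After those, each further bead must be gold, so 115 + 9 = 124 draws guarantee 9 gold beads.

124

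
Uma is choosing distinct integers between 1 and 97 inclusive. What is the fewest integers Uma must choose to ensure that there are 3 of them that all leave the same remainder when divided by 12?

25

The 12 residue classes mod 12 are the pigeonholes.
With 24 integers one could put 2 in each residue class and have no class reach 3.
The 25th integer pushes some class to 3, so 12·2 + 1 = 25.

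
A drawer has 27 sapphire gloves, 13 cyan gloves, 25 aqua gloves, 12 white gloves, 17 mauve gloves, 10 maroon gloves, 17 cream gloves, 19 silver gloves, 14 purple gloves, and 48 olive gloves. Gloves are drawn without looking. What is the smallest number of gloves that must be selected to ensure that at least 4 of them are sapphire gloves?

179

In the worst case for collecting sapphire gloves, every non-sapphire glove comes out first.
There are 13 + 25 + 12 + 17 + 10 + 17 + 19 + 14 + 48 = 175 non-sapphire gloves altogether.
After those, each further glove must be sapphire, so 175 + 4 = 179 draws guarantee 4 sapphire gloves.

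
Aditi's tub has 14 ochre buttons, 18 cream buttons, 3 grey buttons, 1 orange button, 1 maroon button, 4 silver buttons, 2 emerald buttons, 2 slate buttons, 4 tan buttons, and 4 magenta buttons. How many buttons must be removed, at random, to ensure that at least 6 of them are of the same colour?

32

By pigeonhole, the 10 colours are the holes; the buttons drawn are the pigeons.
To avoid 6 of any one colour, the worst case takes at most 5 of each colour, or every button of a colour that has fewer than 5.
That gives 5 + 5 + 3 + 1 + 1 + 4 + 2 + 2 + 4 + 4 = 31 buttons with no colour reaching 6.
The next button forces some colour to 6, so 31 + 1 = 32.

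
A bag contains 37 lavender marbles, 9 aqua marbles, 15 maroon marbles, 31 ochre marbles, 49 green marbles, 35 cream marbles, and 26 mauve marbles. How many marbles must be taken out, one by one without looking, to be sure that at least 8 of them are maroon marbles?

195

In the worst case for collecting maroon marbles, every non-maroon marble comes out first.
There are 37 + 9 + 31 + 49 + 35 + 26 = 187 non-maroon marbles altogether.
After those, each further marble must be maroon, so 187 + 8 = 195 draws guarantee 8 maroon marbles.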